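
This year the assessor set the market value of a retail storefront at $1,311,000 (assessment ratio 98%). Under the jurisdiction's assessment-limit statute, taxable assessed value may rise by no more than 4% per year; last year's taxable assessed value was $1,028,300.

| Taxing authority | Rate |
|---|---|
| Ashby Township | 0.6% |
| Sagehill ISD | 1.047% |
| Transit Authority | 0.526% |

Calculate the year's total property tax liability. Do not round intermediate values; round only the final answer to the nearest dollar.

$23,239

Uncapped assessed value = $1,311,000 × 0.98 = $1,284,780
Cap limit = $1,028,300 × 1.04 = $1,069,432
Taxable assessed value = min($1,284,780, $1,069,432) = $1,069,432 (cap binds)
Ashby Township: $1,069,432 × 0.006 = $6,416.592
Sagehill ISD: $1,069,432 × 0.01047 = $11,196.95304
Transit Authority: $1,069,432 × 0.00526 = $5,625.21232
Total = $23,238.75736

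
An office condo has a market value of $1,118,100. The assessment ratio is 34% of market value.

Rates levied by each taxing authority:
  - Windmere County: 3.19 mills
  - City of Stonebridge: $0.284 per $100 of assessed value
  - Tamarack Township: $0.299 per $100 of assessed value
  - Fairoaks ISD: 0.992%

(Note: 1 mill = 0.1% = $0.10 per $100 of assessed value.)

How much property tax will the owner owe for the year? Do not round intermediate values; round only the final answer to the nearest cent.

$7,200.12

Assessed value = $1,118,100 × 0.34 = $380,154
Windmere County: $380,154 × 0.00319 = $1,212.69126
City of Stonebridge: $380,154 × 0.00284 = $1,079.63736
Tamarack Township: $380,154 × 0.00299 = $1,136.66046
Fairoaks ISD: $380,154 × 0.00992 = $3,771.12768
Total = $7,200.11676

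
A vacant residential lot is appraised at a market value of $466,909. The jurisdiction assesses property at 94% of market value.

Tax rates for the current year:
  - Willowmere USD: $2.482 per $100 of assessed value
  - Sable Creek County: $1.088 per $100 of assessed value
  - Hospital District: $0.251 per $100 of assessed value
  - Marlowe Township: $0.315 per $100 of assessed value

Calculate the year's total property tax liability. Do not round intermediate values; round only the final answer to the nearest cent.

Assessed value = $466,909 × 0.94 = $438,894.46
Willowmere USD: $438,894.46 × 0.02482 = $10,893.3604972
Sable Creek County: $438,894.46 × 0.01088 = $4,775.1717248
Hospital District: $438,894.46 × 0.00251 = $1,101.6250946
Marlowe Township: $438,894.46 × 0.00315 = $1,382.517549
Total = $10,893.3604972 + $4,775.1717248 + $1,101.6250946 + $1,382.517549 = $18,152.6748656

$18,152.67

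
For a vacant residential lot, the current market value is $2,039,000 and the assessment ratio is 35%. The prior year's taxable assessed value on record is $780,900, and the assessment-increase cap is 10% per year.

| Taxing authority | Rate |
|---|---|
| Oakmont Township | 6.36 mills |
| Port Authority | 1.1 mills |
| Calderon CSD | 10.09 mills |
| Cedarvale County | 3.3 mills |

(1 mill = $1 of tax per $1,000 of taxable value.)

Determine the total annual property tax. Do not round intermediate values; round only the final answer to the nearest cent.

Uncapped assessed value = $2,039,000 × 0.35 = $713,650
Cap limit = $780,900 × 1.1 = $858,990
Taxable assessed value = min($713,650, $858,990) = $713,650 (cap does not bind)
Oakmont Township: $713,650 × 0.00636 = $4,538.814
Port Authority: $713,650 × 0.0011 = $785.015
Calderon CSD: $713,650 × 0.01009 = $7,200.7285
Cedarvale County: $713,650 × 0.0033 = $2,355.045
Total = $14,879.6025

$14,879.60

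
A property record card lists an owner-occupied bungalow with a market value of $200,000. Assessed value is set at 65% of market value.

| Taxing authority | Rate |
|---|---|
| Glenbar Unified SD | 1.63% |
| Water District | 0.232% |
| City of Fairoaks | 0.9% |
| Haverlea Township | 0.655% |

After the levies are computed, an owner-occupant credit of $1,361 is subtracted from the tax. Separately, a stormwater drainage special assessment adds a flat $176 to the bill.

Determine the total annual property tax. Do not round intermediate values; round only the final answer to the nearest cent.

$3,257.10

Assessed value = $200,000 × 0.65 = $130,000
Glenbar Unified SD: $130,000 × 0.0163 = $2,119
Water District: $130,000 × 0.00232 = $301.6
City of Fairoaks: $130,000 × 0.009 = $1,170
Haverlea Township: $130,000 × 0.00655 = $851.5
Levies subtotal = $4,442.1
After credit = $4,442.1 − $1,361 = $3,081.1
Total = $3,081.1 + $176 = $3,257.1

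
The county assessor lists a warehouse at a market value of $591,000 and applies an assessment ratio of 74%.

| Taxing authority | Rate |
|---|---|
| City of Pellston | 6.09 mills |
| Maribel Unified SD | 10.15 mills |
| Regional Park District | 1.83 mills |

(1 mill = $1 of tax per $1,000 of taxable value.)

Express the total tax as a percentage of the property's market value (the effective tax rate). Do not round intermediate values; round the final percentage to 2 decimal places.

1.34%

Assessed value = $591,000 × 0.74 = $437,340
City of Pellston: $437,340 × 0.00609 = $2,663.4006
Maribel Unified SD: $437,340 × 0.01015 = $4,439.001
Regional Park District: $437,340 × 0.00183 = $800.3322
Total tax = $7,902.7338
Effective rate = $7,902.7338 ÷ $591,000 = 1.34% of market value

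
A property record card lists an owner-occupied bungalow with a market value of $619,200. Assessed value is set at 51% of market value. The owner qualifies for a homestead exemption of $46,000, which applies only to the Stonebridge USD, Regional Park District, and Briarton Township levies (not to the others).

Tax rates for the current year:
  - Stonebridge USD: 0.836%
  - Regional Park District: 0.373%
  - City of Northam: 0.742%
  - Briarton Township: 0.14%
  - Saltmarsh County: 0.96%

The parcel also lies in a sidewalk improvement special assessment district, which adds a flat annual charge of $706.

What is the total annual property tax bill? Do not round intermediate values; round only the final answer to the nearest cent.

Assessed value = $619,200 × 0.51 = $315,792
Stonebridge USD: ($315,792 − $46,000) × 0.00836 = $269,792 × 0.00836 = $2,255.46112
Regional Park District: ($315,792 − $46,000) × 0.00373 = $269,792 × 0.00373 = $1,006.32416
City of Northam: $315,792 × 0.00742 = $2,343.17664
Briarton Township: ($315,792 − $46,000) × 0.0014 = $269,792 × 0.0014 = $377.7088
Saltmarsh County: $315,792 × 0.0096 = $3,031.6032
Levies subtotal = $9,014.27392
Total = $9,014.27392 + $706 = $9,720.27392

$9,720.27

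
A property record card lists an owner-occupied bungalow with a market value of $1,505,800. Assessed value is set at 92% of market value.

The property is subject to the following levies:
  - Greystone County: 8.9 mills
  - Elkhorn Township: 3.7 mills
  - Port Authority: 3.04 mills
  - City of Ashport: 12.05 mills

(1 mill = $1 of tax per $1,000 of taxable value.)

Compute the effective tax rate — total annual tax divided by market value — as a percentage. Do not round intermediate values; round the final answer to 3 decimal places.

Assessed value = $1,505,800 × 0.92 = $1,385,336
Greystone County: $1,385,336 × 0.0089 = $12,329.4904
Elkhorn Township: $1,385,336 × 0.0037 = $5,125.7432
Port Authority: $1,385,336 × 0.00304 = $4,211.42144
City of Ashport: $1,385,336 × 0.01205 = $16,693.2988
Total tax = $38,359.95384
Effective rate = $38,359.95384 ÷ $1,505,800 = 2.547% of market value

2.547%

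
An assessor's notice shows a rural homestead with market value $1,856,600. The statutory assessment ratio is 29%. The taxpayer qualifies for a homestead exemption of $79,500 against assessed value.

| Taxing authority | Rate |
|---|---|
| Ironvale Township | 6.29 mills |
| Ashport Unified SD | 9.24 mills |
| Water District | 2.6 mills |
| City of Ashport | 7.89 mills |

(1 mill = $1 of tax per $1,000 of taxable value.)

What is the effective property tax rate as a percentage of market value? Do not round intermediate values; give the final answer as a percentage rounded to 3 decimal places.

Assessed value = $1,856,600 × 0.29 = $538,414
Taxable value = $538,414 − $79,500 = $458,914
Ironvale Township: $458,914 × 0.00629 = $2,886.56906
Ashport Unified SD: $458,914 × 0.00924 = $4,240.36536
Water District: $458,914 × 0.0026 = $1,193.1764
City of Ashport: $458,914 × 0.00789 = $3,620.83146
Total tax = $11,940.94228
Effective rate = $11,940.94228 ÷ $1,856,600 = 0.643% of market value

0.643%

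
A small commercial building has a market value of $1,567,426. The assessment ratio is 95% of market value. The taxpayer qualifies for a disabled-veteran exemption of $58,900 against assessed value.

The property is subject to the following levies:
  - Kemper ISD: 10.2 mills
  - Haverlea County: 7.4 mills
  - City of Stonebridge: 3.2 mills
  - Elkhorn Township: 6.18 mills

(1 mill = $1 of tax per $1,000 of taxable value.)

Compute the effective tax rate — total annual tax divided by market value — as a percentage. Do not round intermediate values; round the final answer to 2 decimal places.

2.46%

Assessed value = $1,567,426 × 0.95 = $1,489,054.7
Taxable value = $1,489,054.7 − $58,900 = $1,430,154.7
Kemper ISD: $1,430,154.7 × 0.0102 = $14,587.57794
Haverlea County: $1,430,154.7 × 0.0074 = $10,583.14478
City of Stonebridge: $1,430,154.7 × 0.0032 = $4,576.49504
Elkhorn Township: $1,430,154.7 × 0.00618 = $8,838.356046
Total tax = $38,585.573806
Effective rate = $38,585.573806 ÷ $1,567,426 = 2.46% of market value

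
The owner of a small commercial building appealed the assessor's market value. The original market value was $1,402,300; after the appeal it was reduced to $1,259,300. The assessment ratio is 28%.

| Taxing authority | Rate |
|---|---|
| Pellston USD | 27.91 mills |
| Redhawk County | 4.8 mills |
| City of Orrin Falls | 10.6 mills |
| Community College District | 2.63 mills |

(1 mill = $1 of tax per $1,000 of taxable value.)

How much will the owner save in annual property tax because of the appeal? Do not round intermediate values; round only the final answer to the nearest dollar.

$1,839

Old assessed value = $1,402,300 × 0.28 = $392,644
New assessed value = $1,259,300 × 0.28 = $352,604
Combined rate = 0.02791 + 0.0048 + 0.0106 + 0.00263 = 0.04594
Old tax = $392,644 × 0.04594 = $18,038.06536
New tax = $352,604 × 0.04594 = $16,198.62776
Reduction = $18,038.06536 − $16,198.62776 = $1,839.4376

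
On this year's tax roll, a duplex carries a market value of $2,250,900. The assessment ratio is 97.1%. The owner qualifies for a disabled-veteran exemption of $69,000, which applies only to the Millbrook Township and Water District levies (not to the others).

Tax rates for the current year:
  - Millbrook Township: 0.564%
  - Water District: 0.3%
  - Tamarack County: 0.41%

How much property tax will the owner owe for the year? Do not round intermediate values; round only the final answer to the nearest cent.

Assessed value = $2,250,900 × 0.971 = $2,185,623.9
Millbrook Township: ($2,185,623.9 − $69,000) × 0.00564 = $2,116,623.9 × 0.00564 = $11,937.758796
Water District: ($2,185,623.9 − $69,000) × 0.003 = $2,116,623.9 × 0.003 = $6,349.8717
Tamarack County: $2,185,623.9 × 0.0041 = $8,961.05799
Total = $27,248.688486

$27,248.69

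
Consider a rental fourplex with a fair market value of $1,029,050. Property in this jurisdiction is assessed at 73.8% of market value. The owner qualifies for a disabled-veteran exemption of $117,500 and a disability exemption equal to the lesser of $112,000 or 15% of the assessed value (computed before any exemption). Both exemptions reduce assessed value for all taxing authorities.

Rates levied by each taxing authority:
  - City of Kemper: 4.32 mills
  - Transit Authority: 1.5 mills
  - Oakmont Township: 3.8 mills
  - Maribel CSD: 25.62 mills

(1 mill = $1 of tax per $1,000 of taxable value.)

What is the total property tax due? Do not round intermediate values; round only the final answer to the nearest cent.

$18,675.05

Assessed value = $1,029,050 × 0.738 = $759,438.9
Disability exemption = min($112,000, 15% × $759,438.9) = min($112,000, $113,915.835) = $112,000 (dollar cap binds)
Taxable value = $759,438.9 − $117,500 − $112,000 = $529,938.9
City of Kemper: $529,938.9 × 0.00432 = $2,289.336048
Transit Authority: $529,938.9 × 0.0015 = $794.90835
Oakmont Township: $529,938.9 × 0.0038 = $2,013.76782
Maribel CSD: $529,938.9 × 0.02562 = $13,577.034618
Total = $18,675.046836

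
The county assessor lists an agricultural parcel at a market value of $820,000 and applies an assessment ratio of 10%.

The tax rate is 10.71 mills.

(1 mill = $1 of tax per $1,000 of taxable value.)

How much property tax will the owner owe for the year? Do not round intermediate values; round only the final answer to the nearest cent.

Assessed value = $820,000 × 0.1 = $82,000
Tax = $82,000 × 0.01071 = $878.22

$878.22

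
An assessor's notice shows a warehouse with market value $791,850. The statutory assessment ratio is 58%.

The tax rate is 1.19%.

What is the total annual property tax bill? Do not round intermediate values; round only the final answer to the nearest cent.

Assessed value = $791,850 × 0.58 = $459,273
Tax = $459,273 × 0.0119 = $5,465.3487

$5,465.35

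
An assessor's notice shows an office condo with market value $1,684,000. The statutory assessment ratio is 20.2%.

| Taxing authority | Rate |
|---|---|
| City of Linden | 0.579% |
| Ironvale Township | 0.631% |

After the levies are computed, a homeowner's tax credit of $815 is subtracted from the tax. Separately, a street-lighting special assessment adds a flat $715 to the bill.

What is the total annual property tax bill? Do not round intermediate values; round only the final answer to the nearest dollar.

Assessed value = $1,684,000 × 0.202 = $340,168
City of Linden: $340,168 × 0.00579 = $1,969.57272
Ironvale Township: $340,168 × 0.00631 = $2,146.46008
Levies subtotal = $4,116.0328
After credit = $4,116.0328 − $815 = $3,301.0328
Total = $3,301.0328 + $715 = $4,016.0328

$4,016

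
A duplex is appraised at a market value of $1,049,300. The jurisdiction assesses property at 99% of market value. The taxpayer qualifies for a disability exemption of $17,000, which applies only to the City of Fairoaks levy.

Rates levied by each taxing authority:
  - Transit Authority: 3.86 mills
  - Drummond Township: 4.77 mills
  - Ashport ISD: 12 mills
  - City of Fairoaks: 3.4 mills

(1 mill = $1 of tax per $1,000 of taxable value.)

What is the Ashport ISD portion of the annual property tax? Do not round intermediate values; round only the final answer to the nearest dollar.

Assessed value = $1,049,300 × 0.99 = $1,038,807
Ashport ISD taxable value = $1,038,807 (exemption does not apply)
Ashport ISD levy = $1,038,807 × 0.012 = $12,465.684

$12,466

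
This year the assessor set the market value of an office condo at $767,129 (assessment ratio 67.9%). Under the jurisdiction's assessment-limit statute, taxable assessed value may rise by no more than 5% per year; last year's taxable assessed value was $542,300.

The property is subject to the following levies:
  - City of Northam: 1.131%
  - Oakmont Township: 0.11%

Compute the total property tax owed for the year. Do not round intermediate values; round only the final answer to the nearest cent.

$6,464.13

Uncapped assessed value = $767,129 × 0.679 = $520,880.591
Cap limit = $542,300 × 1.05 = $569,415
Taxable assessed value = min($520,880.591, $569,415) = $520,880.591 (cap does not bind)
City of Northam: $520,880.591 × 0.01131 = $5,891.15948421
Oakmont Township: $520,880.591 × 0.0011 = $572.9686501
Total = $6,464.12813431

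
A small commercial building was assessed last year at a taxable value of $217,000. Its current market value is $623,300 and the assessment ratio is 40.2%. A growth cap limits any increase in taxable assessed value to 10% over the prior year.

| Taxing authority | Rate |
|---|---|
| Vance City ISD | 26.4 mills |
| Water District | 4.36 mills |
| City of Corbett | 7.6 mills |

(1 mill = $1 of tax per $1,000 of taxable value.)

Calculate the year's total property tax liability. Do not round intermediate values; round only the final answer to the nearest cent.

$9,156.53

Uncapped assessed value = $623,300 × 0.402 = $250,566.6
Cap limit = $217,000 × 1.1 = $238,700
Taxable assessed value = min($250,566.6, $238,700) = $238,700 (cap binds)
Vance City ISD: $238,700 × 0.0264 = $6,301.68
Water District: $238,700 × 0.00436 = $1,040.732
City of Corbett: $238,700 × 0.0076 = $1,814.12
Total = $9,156.532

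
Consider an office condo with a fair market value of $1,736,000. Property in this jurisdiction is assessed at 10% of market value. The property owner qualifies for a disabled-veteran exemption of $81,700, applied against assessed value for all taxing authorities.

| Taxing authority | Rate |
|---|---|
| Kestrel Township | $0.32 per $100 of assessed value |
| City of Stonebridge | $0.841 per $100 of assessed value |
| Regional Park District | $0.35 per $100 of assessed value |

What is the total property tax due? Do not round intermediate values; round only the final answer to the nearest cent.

Assessed value = $1,736,000 × 0.1 = $173,600
Taxable value = $173,600 − $81,700 = $91,900
Kestrel Township: $91,900 × 0.0032 = $294.08
City of Stonebridge: $91,900 × 0.00841 = $772.879
Regional Park District: $91,900 × 0.0035 = $321.65
Total = $294.08 + $772.879 + $321.65 = $1,388.609

$1,388.61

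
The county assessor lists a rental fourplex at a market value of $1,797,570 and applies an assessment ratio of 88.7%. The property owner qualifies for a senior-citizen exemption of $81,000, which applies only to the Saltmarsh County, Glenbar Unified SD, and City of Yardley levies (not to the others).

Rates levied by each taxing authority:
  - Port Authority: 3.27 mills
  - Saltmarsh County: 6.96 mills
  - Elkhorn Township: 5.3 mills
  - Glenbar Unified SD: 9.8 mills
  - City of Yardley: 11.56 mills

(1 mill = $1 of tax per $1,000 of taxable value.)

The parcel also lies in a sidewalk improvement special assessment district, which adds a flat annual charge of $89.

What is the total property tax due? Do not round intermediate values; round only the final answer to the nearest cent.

Assessed value = $1,797,570 × 0.887 = $1,594,444.59
Port Authority: $1,594,444.59 × 0.00327 = $5,213.8338093
Saltmarsh County: ($1,594,444.59 − $81,000) × 0.00696 = $1,513,444.59 × 0.00696 = $10,533.5743464
Elkhorn Township: $1,594,444.59 × 0.0053 = $8,450.556327
Glenbar Unified SD: ($1,594,444.59 − $81,000) × 0.0098 = $1,513,444.59 × 0.0098 = $14,831.756982
City of Yardley: ($1,594,444.59 − $81,000) × 0.01156 = $1,513,444.59 × 0.01156 = $17,495.4194604
Levies subtotal = $56,525.1409251
Total = $56,525.1409251 + $89 = $56,614.1409251

$56,614.14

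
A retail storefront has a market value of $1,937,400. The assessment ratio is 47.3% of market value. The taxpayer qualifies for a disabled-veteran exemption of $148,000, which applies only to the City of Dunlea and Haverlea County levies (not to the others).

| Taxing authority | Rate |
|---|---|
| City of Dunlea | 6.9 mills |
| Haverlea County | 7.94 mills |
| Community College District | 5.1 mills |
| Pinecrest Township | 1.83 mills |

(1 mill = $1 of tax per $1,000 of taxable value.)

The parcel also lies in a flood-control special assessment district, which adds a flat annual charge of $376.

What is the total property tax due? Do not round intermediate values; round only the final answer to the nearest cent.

$18,129.49

Assessed value = $1,937,400 × 0.473 = $916,390.2
City of Dunlea: ($916,390.2 − $148,000) × 0.0069 = $768,390.2 × 0.0069 = $5,301.89238
Haverlea County: ($916,390.2 − $148,000) × 0.00794 = $768,390.2 × 0.00794 = $6,101.018188
Community College District: $916,390.2 × 0.0051 = $4,673.59002
Pinecrest Township: $916,390.2 × 0.00183 = $1,676.994066
Levies subtotal = $17,753.494654
Total = $17,753.494654 + $376 = $18,129.494654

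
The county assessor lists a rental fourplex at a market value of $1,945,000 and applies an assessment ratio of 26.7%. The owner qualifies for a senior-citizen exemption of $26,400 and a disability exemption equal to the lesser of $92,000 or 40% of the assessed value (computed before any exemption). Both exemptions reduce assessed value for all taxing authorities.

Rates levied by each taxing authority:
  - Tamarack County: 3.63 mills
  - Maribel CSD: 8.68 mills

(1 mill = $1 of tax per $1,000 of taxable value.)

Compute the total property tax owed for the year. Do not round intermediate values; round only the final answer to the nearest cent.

$4,935.26

Assessed value = $1,945,000 × 0.267 = $519,315
Disability exemption = min($92,000, 40% × $519,315) = min($92,000, $207,726) = $92,000 (dollar cap binds)
Taxable value = $519,315 − $26,400 − $92,000 = $400,915
Tamarack County: $400,915 × 0.00363 = $1,455.32145
Maribel CSD: $400,915 × 0.00868 = $3,479.9422
Total = $4,935.26365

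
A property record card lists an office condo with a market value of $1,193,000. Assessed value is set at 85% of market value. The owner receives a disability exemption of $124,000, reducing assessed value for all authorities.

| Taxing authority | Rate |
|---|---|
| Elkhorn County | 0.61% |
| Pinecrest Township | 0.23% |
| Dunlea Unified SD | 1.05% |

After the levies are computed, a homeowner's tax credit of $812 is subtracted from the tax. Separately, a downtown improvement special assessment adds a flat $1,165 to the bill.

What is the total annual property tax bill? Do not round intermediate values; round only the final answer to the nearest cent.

Assessed value = $1,193,000 × 0.85 = $1,014,050
Taxable value = $1,014,050 − $124,000 = $890,050
Elkhorn County: $890,050 × 0.0061 = $5,429.305
Pinecrest Township: $890,050 × 0.0023 = $2,047.115
Dunlea Unified SD: $890,050 × 0.0105 = $9,345.525
Levies subtotal = $16,821.945
After credit = $16,821.945 − $812 = $16,009.945
Total = $16,009.945 + $1,165 = $17,174.945

$17,174.95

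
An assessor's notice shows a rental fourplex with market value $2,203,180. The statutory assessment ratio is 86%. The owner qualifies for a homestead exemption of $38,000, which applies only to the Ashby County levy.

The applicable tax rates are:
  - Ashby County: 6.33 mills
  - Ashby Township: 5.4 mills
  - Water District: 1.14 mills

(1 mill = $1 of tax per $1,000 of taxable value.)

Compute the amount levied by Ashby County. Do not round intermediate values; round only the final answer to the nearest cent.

$11,753.13

Assessed value = $2,203,180 × 0.86 = $1,894,734.8
Ashby County taxable value = $1,894,734.8 − $38,000 = $1,856,734.8
Ashby County levy = $1,856,734.8 × 0.00633 = $11,753.131284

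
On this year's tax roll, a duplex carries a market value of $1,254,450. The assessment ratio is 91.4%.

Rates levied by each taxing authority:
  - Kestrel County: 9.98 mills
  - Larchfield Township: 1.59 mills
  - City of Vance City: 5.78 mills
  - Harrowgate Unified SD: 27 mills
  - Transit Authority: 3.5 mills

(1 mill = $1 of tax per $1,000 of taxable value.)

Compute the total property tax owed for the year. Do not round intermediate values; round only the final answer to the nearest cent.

$54,863.25

Assessed value = $1,254,450 × 0.914 = $1,146,567.3
Kestrel County: $1,146,567.3 × 0.00998 = $11,442.741654
Larchfield Township: $1,146,567.3 × 0.00159 = $1,823.042007
City of Vance City: $1,146,567.3 × 0.00578 = $6,627.158994
Harrowgate Unified SD: $1,146,567.3 × 0.027 = $30,957.3171
Transit Authority: $1,146,567.3 × 0.0035 = $4,012.98555
Total = $11,442.741654 + $1,823.042007 + $6,627.158994 + $30,957.3171 + $4,012.98555 = $54,863.245305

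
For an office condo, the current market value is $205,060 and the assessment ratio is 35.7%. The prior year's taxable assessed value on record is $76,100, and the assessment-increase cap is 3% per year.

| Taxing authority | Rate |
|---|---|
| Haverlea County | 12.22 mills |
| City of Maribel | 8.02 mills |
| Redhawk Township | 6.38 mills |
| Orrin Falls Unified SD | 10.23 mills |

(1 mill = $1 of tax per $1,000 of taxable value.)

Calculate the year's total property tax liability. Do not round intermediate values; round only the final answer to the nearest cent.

$2,697.66

Uncapped assessed value = $205,060 × 0.357 = $73,206.42
Cap limit = $76,100 × 1.03 = $78,383
Taxable assessed value = min($73,206.42, $78,383) = $73,206.42 (cap does not bind)
Haverlea County: $73,206.42 × 0.01222 = $894.5824524
City of Maribel: $73,206.42 × 0.00802 = $587.1154884
Redhawk Township: $73,206.42 × 0.00638 = $467.0569596
Orrin Falls Unified SD: $73,206.42 × 0.01023 = $748.9016766
Total = $2,697.656577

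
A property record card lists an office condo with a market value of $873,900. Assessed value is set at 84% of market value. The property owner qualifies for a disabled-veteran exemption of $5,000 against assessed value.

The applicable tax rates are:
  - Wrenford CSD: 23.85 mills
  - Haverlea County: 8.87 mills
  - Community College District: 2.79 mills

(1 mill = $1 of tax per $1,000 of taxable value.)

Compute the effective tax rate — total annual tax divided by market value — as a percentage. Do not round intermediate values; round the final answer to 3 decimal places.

Assessed value = $873,900 × 0.84 = $734,076
Taxable value = $734,076 − $5,000 = $729,076
Wrenford CSD: $729,076 × 0.02385 = $17,388.4626
Haverlea County: $729,076 × 0.00887 = $6,466.90412
Community College District: $729,076 × 0.00279 = $2,034.12204
Total tax = $25,889.48876
Effective rate = $25,889.48876 ÷ $873,900 = 2.963% of market value

2.963%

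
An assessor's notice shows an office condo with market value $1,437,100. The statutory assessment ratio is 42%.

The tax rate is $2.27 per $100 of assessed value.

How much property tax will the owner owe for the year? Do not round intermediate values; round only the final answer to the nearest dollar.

Assessed value = $1,437,100 × 0.42 = $603,582
Tax = $603,582 × 0.0227 = $13,701.3114

$13,701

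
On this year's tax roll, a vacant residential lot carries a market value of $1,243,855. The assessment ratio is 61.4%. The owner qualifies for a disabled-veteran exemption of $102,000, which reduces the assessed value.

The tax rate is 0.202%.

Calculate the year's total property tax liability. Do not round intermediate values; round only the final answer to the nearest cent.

$1,336.69

Assessed value = $1,243,855 × 0.614 = $763,726.97
Taxable value = $763,726.97 − $102,000 = $661,726.97
Tax = $661,726.97 × 0.00202 = $1,336.6884794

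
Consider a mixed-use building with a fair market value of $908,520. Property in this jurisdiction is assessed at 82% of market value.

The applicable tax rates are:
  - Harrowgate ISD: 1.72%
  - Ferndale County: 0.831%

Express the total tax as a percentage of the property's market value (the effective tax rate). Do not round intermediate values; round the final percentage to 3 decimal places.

2.092%

Assessed value = $908,520 × 0.82 = $744,986.4
Harrowgate ISD: $744,986.4 × 0.0172 = $12,813.76608
Ferndale County: $744,986.4 × 0.00831 = $6,190.836984
Total tax = $19,004.603064
Effective rate = $19,004.603064 ÷ $908,520 = 2.092% of market value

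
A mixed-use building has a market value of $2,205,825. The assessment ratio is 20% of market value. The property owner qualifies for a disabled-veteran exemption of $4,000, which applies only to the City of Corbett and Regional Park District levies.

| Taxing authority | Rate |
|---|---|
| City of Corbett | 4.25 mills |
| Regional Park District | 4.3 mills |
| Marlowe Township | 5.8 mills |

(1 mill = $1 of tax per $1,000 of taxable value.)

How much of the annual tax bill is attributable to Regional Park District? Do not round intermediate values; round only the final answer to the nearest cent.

$1,879.81

Assessed value = $2,205,825 × 0.2 = $441,165
Regional Park District taxable value = $441,165 − $4,000 = $437,165
Regional Park District levy = $437,165 × 0.0043 = $1,879.8095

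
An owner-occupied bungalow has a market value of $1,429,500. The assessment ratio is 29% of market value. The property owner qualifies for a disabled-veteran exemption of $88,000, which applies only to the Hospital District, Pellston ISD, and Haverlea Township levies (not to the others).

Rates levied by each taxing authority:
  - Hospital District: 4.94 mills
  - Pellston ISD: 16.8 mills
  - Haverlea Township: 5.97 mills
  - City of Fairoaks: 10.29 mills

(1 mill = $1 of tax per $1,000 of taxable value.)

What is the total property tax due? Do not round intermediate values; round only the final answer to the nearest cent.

$13,314.61

Assessed value = $1,429,500 × 0.29 = $414,555
Hospital District: ($414,555 − $88,000) × 0.00494 = $326,555 × 0.00494 = $1,613.1817
Pellston ISD: ($414,555 − $88,000) × 0.0168 = $326,555 × 0.0168 = $5,486.124
Haverlea Township: ($414,555 − $88,000) × 0.00597 = $326,555 × 0.00597 = $1,949.53335
City of Fairoaks: $414,555 × 0.01029 = $4,265.77095
Total = $13,314.61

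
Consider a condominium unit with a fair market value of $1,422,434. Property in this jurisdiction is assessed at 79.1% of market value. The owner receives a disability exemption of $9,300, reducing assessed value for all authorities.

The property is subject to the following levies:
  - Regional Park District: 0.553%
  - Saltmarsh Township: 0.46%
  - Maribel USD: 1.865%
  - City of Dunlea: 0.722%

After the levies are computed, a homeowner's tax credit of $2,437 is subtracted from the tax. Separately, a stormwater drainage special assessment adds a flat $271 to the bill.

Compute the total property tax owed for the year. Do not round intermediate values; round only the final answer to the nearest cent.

Assessed value = $1,422,434 × 0.791 = $1,125,145.294
Taxable value = $1,125,145.294 − $9,300 = $1,115,845.294
Regional Park District: $1,115,845.294 × 0.00553 = $6,170.62447582
Saltmarsh Township: $1,115,845.294 × 0.0046 = $5,132.8883524
Maribel USD: $1,115,845.294 × 0.01865 = $20,810.5147331
City of Dunlea: $1,115,845.294 × 0.00722 = $8,056.40302268
Levies subtotal = $40,170.430584
After credit = $40,170.430584 − $2,437 = $37,733.430584
Total = $37,733.430584 + $271 = $38,004.430584

$38,004.43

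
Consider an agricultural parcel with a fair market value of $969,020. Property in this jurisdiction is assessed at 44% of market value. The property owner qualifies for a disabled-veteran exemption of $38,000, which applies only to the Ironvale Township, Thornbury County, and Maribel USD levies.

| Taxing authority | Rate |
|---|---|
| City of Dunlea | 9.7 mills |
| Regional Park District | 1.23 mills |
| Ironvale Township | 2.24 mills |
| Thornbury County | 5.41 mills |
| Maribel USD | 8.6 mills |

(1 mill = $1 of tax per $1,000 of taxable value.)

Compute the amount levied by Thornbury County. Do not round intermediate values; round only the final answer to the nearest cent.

Assessed value = $969,020 × 0.44 = $426,368.8
Thornbury County taxable value = $426,368.8 − $38,000 = $388,368.8
Thornbury County levy = $388,368.8 × 0.00541 = $2,101.075208

$2,101.08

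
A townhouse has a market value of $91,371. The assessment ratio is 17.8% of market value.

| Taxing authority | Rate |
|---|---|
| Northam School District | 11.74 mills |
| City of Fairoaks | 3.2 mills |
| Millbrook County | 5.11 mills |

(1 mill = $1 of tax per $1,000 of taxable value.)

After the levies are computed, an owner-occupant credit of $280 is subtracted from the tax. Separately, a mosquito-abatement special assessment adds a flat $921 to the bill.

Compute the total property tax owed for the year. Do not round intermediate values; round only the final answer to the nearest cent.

$967.09

Assessed value = $91,371 × 0.178 = $16,264.038
Northam School District: $16,264.038 × 0.01174 = $190.93980612
City of Fairoaks: $16,264.038 × 0.0032 = $52.0449216
Millbrook County: $16,264.038 × 0.00511 = $83.10923418
Levies subtotal = $326.0939619
After credit = $326.0939619 − $280 = $46.0939619
Total = $46.0939619 + $921 = $967.0939619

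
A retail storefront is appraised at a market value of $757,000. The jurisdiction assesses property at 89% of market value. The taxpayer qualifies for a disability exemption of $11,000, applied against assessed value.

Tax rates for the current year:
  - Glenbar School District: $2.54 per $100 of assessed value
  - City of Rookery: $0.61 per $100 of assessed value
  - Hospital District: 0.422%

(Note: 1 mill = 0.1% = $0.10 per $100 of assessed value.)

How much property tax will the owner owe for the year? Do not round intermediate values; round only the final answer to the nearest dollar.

Assessed value = $757,000 × 0.89 = $673,730
Taxable value = $673,730 − $11,000 = $662,730
Glenbar School District: $662,730 × 0.0254 = $16,833.342
City of Rookery: $662,730 × 0.0061 = $4,042.653
Hospital District: $662,730 × 0.00422 = $2,796.7206
Total = $23,672.7156

$23,673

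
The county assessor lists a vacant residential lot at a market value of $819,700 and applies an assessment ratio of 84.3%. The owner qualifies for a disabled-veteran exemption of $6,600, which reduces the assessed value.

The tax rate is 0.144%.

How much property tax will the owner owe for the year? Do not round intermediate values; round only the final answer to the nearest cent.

$985.55

Assessed value = $819,700 × 0.843 = $691,007.1
Taxable value = $691,007.1 − $6,600 = $684,407.1
Tax = $684,407.1 × 0.00144 = $985.546224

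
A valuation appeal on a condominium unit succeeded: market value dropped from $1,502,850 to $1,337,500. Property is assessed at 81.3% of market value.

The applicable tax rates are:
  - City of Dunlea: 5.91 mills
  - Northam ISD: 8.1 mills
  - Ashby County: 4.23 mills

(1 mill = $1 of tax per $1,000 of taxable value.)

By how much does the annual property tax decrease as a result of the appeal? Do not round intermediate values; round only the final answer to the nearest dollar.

$2,452

Old assessed value = $1,502,850 × 0.813 = $1,221,817.05
New assessed value = $1,337,500 × 0.813 = $1,087,387.5
Combined rate = 0.00591 + 0.0081 + 0.00423 = 0.01824
Old tax = $1,221,817.05 × 0.01824 = $22,285.942992
New tax = $1,087,387.5 × 0.01824 = $19,833.948
Reduction = $22,285.942992 − $19,833.948 = $2,451.994992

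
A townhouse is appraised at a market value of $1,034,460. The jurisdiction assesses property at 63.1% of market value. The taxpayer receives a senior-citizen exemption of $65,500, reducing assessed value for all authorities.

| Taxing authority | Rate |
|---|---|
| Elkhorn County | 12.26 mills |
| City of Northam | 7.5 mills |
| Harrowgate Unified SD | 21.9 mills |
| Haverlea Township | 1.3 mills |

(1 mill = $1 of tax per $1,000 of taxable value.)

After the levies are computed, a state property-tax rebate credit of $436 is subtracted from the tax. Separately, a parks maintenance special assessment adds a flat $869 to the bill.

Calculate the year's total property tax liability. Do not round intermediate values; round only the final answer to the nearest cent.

$25,661.01

Assessed value = $1,034,460 × 0.631 = $652,744.26
Taxable value = $652,744.26 − $65,500 = $587,244.26
Elkhorn County: $587,244.26 × 0.01226 = $7,199.6146276
City of Northam: $587,244.26 × 0.0075 = $4,404.33195
Harrowgate Unified SD: $587,244.26 × 0.0219 = $12,860.649294
Haverlea Township: $587,244.26 × 0.0013 = $763.417538
Levies subtotal = $25,228.0134096
After credit = $25,228.0134096 − $436 = $24,792.0134096
Total = $24,792.0134096 + $869 = $25,661.0134096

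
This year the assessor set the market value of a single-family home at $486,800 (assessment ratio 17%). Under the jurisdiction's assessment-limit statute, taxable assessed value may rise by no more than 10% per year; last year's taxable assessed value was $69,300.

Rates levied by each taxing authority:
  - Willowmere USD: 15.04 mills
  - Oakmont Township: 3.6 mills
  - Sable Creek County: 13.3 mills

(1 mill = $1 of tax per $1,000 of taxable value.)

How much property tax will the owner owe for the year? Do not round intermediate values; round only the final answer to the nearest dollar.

Uncapped assessed value = $486,800 × 0.17 = $82,756
Cap limit = $69,300 × 1.1 = $76,230
Taxable assessed value = min($82,756, $76,230) = $76,230 (cap binds)
Willowmere USD: $76,230 × 0.01504 = $1,146.4992
Oakmont Township: $76,230 × 0.0036 = $274.428
Sable Creek County: $76,230 × 0.0133 = $1,013.859
Total = $2,434.7862

$2,435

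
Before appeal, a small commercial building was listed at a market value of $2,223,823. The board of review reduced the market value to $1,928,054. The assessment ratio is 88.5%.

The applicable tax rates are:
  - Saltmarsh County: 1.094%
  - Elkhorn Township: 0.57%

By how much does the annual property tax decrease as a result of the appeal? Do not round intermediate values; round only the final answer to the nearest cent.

Old assessed value = $2,223,823 × 0.885 = $1,968,083.355
New assessed value = $1,928,054 × 0.885 = $1,706,327.79
Combined rate = 0.01094 + 0.0057 = 0.01664
Old tax = $1,968,083.355 × 0.01664 = $32,748.9070272
New tax = $1,706,327.79 × 0.01664 = $28,393.2944256
Reduction = $32,748.9070272 − $28,393.2944256 = $4,355.6126016

$4,355.61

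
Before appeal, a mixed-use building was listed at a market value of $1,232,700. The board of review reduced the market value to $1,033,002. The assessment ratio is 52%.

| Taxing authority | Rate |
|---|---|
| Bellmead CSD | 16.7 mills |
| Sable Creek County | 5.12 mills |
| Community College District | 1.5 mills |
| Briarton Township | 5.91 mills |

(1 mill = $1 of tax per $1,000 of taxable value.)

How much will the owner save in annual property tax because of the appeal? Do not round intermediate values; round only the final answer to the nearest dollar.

$3,035

Old assessed value = $1,232,700 × 0.52 = $641,004
New assessed value = $1,033,002 × 0.52 = $537,161.04
Combined rate = 0.0167 + 0.00512 + 0.0015 + 0.00591 = 0.02923
Old tax = $641,004 × 0.02923 = $18,736.54692
New tax = $537,161.04 × 0.02923 = $15,701.2171992
Reduction = $18,736.54692 − $15,701.2171992 = $3,035.3297208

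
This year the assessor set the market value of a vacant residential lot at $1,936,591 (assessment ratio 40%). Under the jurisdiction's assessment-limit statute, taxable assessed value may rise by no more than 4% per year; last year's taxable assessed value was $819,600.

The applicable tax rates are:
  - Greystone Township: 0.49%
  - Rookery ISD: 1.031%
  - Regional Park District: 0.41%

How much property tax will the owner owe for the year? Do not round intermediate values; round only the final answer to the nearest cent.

Uncapped assessed value = $1,936,591 × 0.4 = $774,636.4
Cap limit = $819,600 × 1.04 = $852,384
Taxable assessed value = min($774,636.4, $852,384) = $774,636.4 (cap does not bind)
Greystone Township: $774,636.4 × 0.0049 = $3,795.71836
Rookery ISD: $774,636.4 × 0.01031 = $7,986.501284
Regional Park District: $774,636.4 × 0.0041 = $3,176.00924
Total = $14,958.228884

$14,958.23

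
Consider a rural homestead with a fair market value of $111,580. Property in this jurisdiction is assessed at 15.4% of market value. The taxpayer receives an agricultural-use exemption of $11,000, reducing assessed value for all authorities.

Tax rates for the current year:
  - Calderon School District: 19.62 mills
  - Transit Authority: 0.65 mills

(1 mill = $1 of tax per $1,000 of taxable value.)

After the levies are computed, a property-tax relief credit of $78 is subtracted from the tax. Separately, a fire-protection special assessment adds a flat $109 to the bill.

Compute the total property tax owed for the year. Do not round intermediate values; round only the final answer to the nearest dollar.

Assessed value = $111,580 × 0.154 = $17,183.32
Taxable value = $17,183.32 − $11,000 = $6,183.32
Calderon School District: $6,183.32 × 0.01962 = $121.3167384
Transit Authority: $6,183.32 × 0.00065 = $4.019158
Levies subtotal = $125.3358964
After credit = $125.3358964 − $78 = $47.3358964
Total = $47.3358964 + $109 = $156.3358964

$156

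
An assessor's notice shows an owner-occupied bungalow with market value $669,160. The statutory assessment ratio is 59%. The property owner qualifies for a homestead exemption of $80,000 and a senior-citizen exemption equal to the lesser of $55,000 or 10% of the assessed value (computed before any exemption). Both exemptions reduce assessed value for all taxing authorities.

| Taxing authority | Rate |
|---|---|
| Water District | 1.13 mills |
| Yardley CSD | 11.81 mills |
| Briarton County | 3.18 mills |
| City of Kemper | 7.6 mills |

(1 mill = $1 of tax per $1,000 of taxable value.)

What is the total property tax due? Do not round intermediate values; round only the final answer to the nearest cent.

$6,530.68

Assessed value = $669,160 × 0.59 = $394,804.4
Senior-citizen exemption = min($55,000, 10% × $394,804.4) = min($55,000, $39,480.44) = $39,480.44 (percentage binds)
Taxable value = $394,804.4 − $80,000 − $39,480.44 = $275,323.96
Water District: $275,323.96 × 0.00113 = $311.1160748
Yardley CSD: $275,323.96 × 0.01181 = $3,251.5759676
Briarton County: $275,323.96 × 0.00318 = $875.5301928
City of Kemper: $275,323.96 × 0.0076 = $2,092.462096
Total = $6,530.6843312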